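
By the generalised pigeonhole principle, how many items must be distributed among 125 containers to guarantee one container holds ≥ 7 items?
n = (7 − 1)·125 + 1 = 751

By the generalised pigeonhole principle, to guarantee some box contains ≥ r objects we need more than (r − 1) · k objects total. Threshold: n = (r − 1) · k + 1. With r = 7 and k = 125: n = 6 · 125 + 1 = 750 + 1 = 751. For n = 750 = 6 · 125, we can put exactly 6 objects in every box, avoiding 7 in any single one — so 751 is tight.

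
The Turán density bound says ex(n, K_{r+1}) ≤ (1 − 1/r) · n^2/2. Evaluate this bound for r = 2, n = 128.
Turán density bound = (1/2) · 128^2/2 = 4096

Turán's theorem: ex(n, K_{r+1}) is achieved by the complete r-partite Turán graph T(n, r) with parts as balanced as possible, and is at most (1 − 1/r) · n^2/2. For r = 2, n = 128: the density bound is (1/2) · 16384/2 = 4096. Since 2 ∣ 128, the Turán graph T(128, 2) has parts of equal size 64, and its edge count e(T(128, 2)) = 4096 attains the density bound exactly.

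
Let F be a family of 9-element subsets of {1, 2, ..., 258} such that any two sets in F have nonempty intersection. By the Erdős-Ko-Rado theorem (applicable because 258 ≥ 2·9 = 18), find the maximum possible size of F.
max |F| = C(257, 8) = 422825581068000

The Erdős-Ko-Rado theorem states: for n ≥ 2k, an intersecting family of k-subsets of an n-element set has size at most C(n − 1, k − 1), with equality for 'star' families {A ⊆ [n] : |A| = k, i ∈ A} (fix an element i). For n = 258, k = 9: C(257, 8) = 422825581068000.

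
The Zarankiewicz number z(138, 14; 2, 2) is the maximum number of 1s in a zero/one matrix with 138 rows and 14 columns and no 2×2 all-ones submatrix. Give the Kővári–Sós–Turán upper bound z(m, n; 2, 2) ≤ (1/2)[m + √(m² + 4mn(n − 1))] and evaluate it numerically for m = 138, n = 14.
z(138, 14; 2, 2) ≤ (1/2)[138 + √(138² + 4·138·14·13)] = (1/2)[138 + √119508] = 241.8496

Kővári–Sós–Turán: let r_1, ..., r_138 be the row sums and z = Σ r_i the total number of 1s. Each pair of columns can share at most one row with both entries 1 (else a 2×2 all-ones block appears), so Σ_i C(r_i, 2) ≤ C(14, 2) = 91. By convexity Σ_i C(r_i, 2) ≥ 138·C(z/138, 2) = z(z − 138)/(2·138), giving z² − 138z − 138·14·13 ≤ 0 and hence z ≤ (1/2)[138 + √(19044 + 4·25116)] = (1/2)[138 + √119508] ≈ (1/2)(138 + 345.6993) = 241.8496.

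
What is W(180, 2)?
W(180, 2) = 180 + 1 = 181

A 2-term AP is any pair of integers, so a monochromatic 2-AP exists iff some colour is used at least twice. With 180 colours, the colouring i ↦ i on {1, ..., 180} uses each colour once, avoiding any monochromatic pair, so W(180, 2) > 180. For {1, ..., 181}, pigeonhole forces two integers of the same colour, which form a monochromatic 2-AP. Hence W(180, 2) = 181.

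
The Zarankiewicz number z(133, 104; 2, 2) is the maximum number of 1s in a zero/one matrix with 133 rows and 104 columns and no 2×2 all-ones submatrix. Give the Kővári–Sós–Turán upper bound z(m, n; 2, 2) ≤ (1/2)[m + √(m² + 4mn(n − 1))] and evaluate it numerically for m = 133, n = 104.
z(133, 104; 2, 2) ≤ (1/2)[133 + √(133² + 4·133·104·103)] = (1/2)[133 + √5716473] = 1261.9573

Kővári–Sós–Turán: let r_1, ..., r_133 be the row sums and z = Σ r_i the total number of 1s. Each pair of columns can share at most one row with both entries 1 (else a 2×2 all-ones block appears), so Σ_i C(r_i, 2) ≤ C(104, 2) = 5356. By convexity Σ_i C(r_i, 2) ≥ 133·C(z/133, 2) = z(z − 133)/(2·133), giving z² − 133z − 133·104·103 ≤ 0 and hence z ≤ (1/2)[133 + √(17689 + 4·1424696)] = (1/2)[133 + √5716473] ≈ (1/2)(133 + 2390.9147) = 1261.9573.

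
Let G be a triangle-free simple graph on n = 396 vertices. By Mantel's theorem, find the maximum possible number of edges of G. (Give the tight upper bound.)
ex(396, K_3) = ⌊396^2/4⌋ = 39204

Mantel (1907): a triangle-free graph on n vertices has at most ⌊n^2/4⌋ edges, with equality for the complete bipartite graph K_{⌊n/2⌋, ⌈n/2⌉}. For n = 396: ⌊396^2/4⌋ = ⌊156816/4⌋ = 39204. The extremal graph is K_{198, 198}, which has 198·198 = 39204 edges.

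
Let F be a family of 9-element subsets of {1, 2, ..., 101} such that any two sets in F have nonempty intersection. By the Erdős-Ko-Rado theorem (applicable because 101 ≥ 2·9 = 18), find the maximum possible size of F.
max |F| = C(100, 8) = 186087894300

The Erdős-Ko-Rado theorem states: for n ≥ 2k, an intersecting family of k-subsets of an n-element set has size at most C(n − 1, k − 1), with equality for 'star' families {A ⊆ [n] : |A| = k, i ∈ A} (fix an element i). For n = 101, k = 9: C(100, 8) = 186087894300.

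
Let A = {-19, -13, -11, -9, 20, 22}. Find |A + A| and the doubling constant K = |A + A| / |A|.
K = |A + A| / |A| = 18/6 = 3

Enumerate A + A = {a + b : a, b ∈ A}. With |A| = 6, there are |A|^2 = 36 ordered sum pairs; collecting distinct values, A + A = {-38, -32, -30, -28, -26, -24, -22, -20, -18, 1, 3, 7, 9, 11, 13, 40, 42, 44}, so |A + A| = 18. Thus K = 18/6 = 3. For comparison, the minimum possible |A + A| over all 6-element sets is 2·6 − 1 = 11 (so min K = 11/6), attained only by arithmetic progressions.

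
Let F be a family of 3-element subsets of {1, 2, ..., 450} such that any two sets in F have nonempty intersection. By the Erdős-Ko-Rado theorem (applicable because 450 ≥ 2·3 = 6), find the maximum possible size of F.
max |F| = C(449, 2) = 100576

Erdős-Ko-Rado (1961): when n ≥ 2k, max |F| = C(n−1, k−1). The bound is attained by the star {A : i ∈ A} for any fixed i ∈ [n]. Here C(450−1, 3−1) = C(449, 2) = 100576.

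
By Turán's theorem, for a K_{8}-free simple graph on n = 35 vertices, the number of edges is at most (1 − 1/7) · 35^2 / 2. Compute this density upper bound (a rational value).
Turán density bound = (6/7) · 35^2/2 = 525

Turán's theorem: ex(n, K_{r+1}) is achieved by the complete r-partite Turán graph T(n, r) with parts as balanced as possible, and is at most (1 − 1/r) · n^2/2. For r = 7, n = 35: the density bound is (6/7) · 1225/2 = 525. Since 7 ∣ 35, the Turán graph T(35, 7) has parts of equal size 5, and its edge count e(T(35, 7)) = 525 attains the density bound exactly.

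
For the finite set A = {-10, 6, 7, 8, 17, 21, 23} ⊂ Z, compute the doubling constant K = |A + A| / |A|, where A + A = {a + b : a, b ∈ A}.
K = |A + A| / |A| = 25/7

Enumerate A + A = {a + b : a, b ∈ A}. With |A| = 7, there are |A|^2 = 49 ordered sum pairs; collecting distinct values, A + A = {-20, -4, -3, -2, 7, 11, 12, 13, 14, 15, 16, 23, 24, 25, 27, 28, 29, 30, 31, 34, 38, 40, 42, 44, 46}, so |A + A| = 25. Thus K = 25/7. For comparison, the minimum possible |A + A| over all 7-element sets is 2·7 − 1 = 13 (so min K = 13/7), attained only by arithmetic progressions.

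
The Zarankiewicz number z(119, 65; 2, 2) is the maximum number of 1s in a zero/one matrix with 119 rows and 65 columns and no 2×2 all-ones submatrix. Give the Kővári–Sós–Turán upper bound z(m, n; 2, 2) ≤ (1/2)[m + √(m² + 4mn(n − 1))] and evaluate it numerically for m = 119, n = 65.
z(119, 65; 2, 2) ≤ (1/2)[119 + √(119² + 4·119·65·64)] = (1/2)[119 + √1994321] = 765.6022

Kővári–Sós–Turán: let r_1, ..., r_119 be the row sums and z = Σ r_i the total number of 1s. Each pair of columns can share at most one row with both entries 1 (else a 2×2 all-ones block appears), so Σ_i C(r_i, 2) ≤ C(65, 2) = 2080. By convexity Σ_i C(r_i, 2) ≥ 119·C(z/119, 2) = z(z − 119)/(2·119), giving z² − 119z − 119·65·64 ≤ 0 and hence z ≤ (1/2)[119 + √(14161 + 4·495040)] = (1/2)[119 + √1994321] ≈ (1/2)(119 + 1412.2043) = 765.6022.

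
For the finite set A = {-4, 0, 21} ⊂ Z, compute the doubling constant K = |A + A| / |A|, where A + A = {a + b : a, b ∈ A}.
K = |A + A| / |A| = 6/3 = 2

Enumerate A + A = {a + b : a, b ∈ A}. With |A| = 3, there are |A|^2 = 9 ordered sum pairs; collecting distinct values, A + A = {-8, -4, 0, 17, 21, 42}, so |A + A| = 6. Thus K = 6/3 = 2. For comparison, the minimum possible |A + A| over all 3-element sets is 2·3 − 1 = 5 (so min K = 5/3), attained only by arithmetic progressions.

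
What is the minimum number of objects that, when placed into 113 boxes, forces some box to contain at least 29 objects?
n = (29 − 1)·113 + 1 = 3165

By the generalised pigeonhole principle, to guarantee some box contains ≥ r objects we need more than (r − 1) · k objects total. Threshold: n = (r − 1) · k + 1. With r = 29 and k = 113: n = 28 · 113 + 1 = 3164 + 1 = 3165. For n = 3164 = 28 · 113, we can put exactly 28 objects in every box, avoiding 29 in any single one — so 3165 is tight.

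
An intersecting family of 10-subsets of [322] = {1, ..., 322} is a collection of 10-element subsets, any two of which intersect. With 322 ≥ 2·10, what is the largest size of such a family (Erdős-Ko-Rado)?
max |F| = C(321, 9) = 89051382289283480

The Erdős-Ko-Rado theorem states: for n ≥ 2k, an intersecting family of k-subsets of an n-element set has size at most C(n − 1, k − 1), with equality for 'star' families {A ⊆ [n] : |A| = k, i ∈ A} (fix an element i). For n = 322, k = 10: C(321, 9) = 89051382289283480.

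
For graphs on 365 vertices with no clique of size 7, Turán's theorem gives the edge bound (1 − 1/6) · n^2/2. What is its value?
Turán density bound = (5/6) · 365^2/2 = 666125/12 ≈ 55510.4167

Turán's theorem: ex(n, K_{r+1}) is achieved by the complete r-partite Turán graph T(n, r) with parts as balanced as possible, and is at most (1 − 1/r) · n^2/2. For r = 6, n = 365: the density bound is (5/6) · 133225/2 = 666125/12 ≈ 55510.4167. The integer-valued extremum is e(T(365, 6)) = 55510, which is strictly less than the density bound 666125/12 since 6 ∤ 365 (the parts of T(365, 6) cannot all be equal).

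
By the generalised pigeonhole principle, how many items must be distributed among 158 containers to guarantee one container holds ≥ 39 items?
n = (39 − 1)·158 + 1 = 6005

By the generalised pigeonhole principle, to guarantee some box contains ≥ r objects we need more than (r − 1) · k objects total. Threshold: n = (r − 1) · k + 1. With r = 39 and k = 158: n = 38 · 158 + 1 = 6004 + 1 = 6005. For n = 6004 = 38 · 158, we can put exactly 38 objects in every box, avoiding 39 in any single one — so 6005 is tight.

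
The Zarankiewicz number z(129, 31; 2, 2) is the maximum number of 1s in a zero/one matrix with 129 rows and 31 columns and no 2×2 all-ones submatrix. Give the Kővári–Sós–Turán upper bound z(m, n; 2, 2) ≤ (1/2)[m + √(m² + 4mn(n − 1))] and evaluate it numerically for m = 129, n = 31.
z(129, 31; 2, 2) ≤ (1/2)[129 + √(129² + 4·129·31·30)] = (1/2)[129 + √496521] = 416.8212

Kővári–Sós–Turán: let r_1, ..., r_129 be the row sums and z = Σ r_i the total number of 1s. Each pair of columns can share at most one row with both entries 1 (else a 2×2 all-ones block appears), so Σ_i C(r_i, 2) ≤ C(31, 2) = 465. By convexity Σ_i C(r_i, 2) ≥ 129·C(z/129, 2) = z(z − 129)/(2·129), giving z² − 129z − 129·31·30 ≤ 0 and hence z ≤ (1/2)[129 + √(16641 + 4·119970)] = (1/2)[129 + √496521] ≈ (1/2)(129 + 704.6425) = 416.8212.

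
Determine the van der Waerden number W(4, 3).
W(4, 3) = 76

W(4, 3) = 76. The lower bound W(4, 3) > 75 comes from an explicit good 4-colouring of [1, 75]; the upper bound W(4, 3) ≤ 76 was verified by exhaustive search over 4-colourings of [1, 76].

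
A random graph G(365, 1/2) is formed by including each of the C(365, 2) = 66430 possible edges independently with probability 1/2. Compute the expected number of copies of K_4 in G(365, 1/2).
E[# K_4] = C(365, 4) · (1/2)^C(4, 2) = 727441715 / 2^6 = 11366276.796875

For each 4-subset S of vertices (there are C(365, 4) = 727441715 such S), let X_S = 1 if S induces a K_4 (all C(4, 2) = 6 edges present). Then P(X_S = 1) = (1/2)^6 = 1/64. By linearity of expectation, E[# K_4] = C(365, 4) · (1/2)^6 = 727441715 / 64 = 11366276.796875.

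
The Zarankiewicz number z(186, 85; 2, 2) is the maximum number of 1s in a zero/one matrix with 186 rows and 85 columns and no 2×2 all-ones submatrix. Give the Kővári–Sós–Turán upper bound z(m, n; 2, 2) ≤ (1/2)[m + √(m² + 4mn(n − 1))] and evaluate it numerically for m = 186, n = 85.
z(186, 85; 2, 2) ≤ (1/2)[186 + √(186² + 4·186·85·84)] = (1/2)[186 + √5346756] = 1249.1527

Kővári–Sós–Turán: let r_1, ..., r_186 be the row sums and z = Σ r_i the total number of 1s. Each pair of columns can share at most one row with both entries 1 (else a 2×2 all-ones block appears), so Σ_i C(r_i, 2) ≤ C(85, 2) = 3570. By convexity Σ_i C(r_i, 2) ≥ 186·C(z/186, 2) = z(z − 186)/(2·186), giving z² − 186z − 186·85·84 ≤ 0 and hence z ≤ (1/2)[186 + √(34596 + 4·1328040)] = (1/2)[186 + √5346756] ≈ (1/2)(186 + 2312.3053) = 1249.1527.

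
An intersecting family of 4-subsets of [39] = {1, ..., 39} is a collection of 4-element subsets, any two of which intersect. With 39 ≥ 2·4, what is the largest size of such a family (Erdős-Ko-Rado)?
max |F| = C(38, 3) = 8436

The Erdős-Ko-Rado theorem states: for n ≥ 2k, an intersecting family of k-subsets of an n-element set has size at most C(n − 1, k − 1), with equality for 'star' families {A ⊆ [n] : |A| = k, i ∈ A} (fix an element i). For n = 39, k = 4: C(38, 3) = 8436.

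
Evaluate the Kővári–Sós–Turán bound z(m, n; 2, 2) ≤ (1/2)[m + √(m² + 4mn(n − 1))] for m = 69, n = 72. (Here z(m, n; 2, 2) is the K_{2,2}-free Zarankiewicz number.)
z(69, 72; 2, 2) ≤ (1/2)[69 + √(69² + 4·69·72·71)] = (1/2)[69 + √1415673] = 629.4103

Kővári–Sós–Turán: let r_1, ..., r_69 be the row sums and z = Σ r_i the total number of 1s. Each pair of columns can share at most one row with both entries 1 (else a 2×2 all-ones block appears), so Σ_i C(r_i, 2) ≤ C(72, 2) = 2556. By convexity Σ_i C(r_i, 2) ≥ 69·C(z/69, 2) = z(z − 69)/(2·69), giving z² − 69z − 69·72·71 ≤ 0 and hence z ≤ (1/2)[69 + √(4761 + 4·352728)] = (1/2)[69 + √1415673] ≈ (1/2)(69 + 1189.8206) = 629.4103.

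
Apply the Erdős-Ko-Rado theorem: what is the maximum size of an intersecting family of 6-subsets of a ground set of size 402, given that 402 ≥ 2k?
max |F| = C(401, 5) = 84269339980

Erdős-Ko-Rado (1961): when n ≥ 2k, max |F| = C(n−1, k−1). The bound is attained by the star {A : i ∈ A} for any fixed i ∈ [n]. Here C(402−1, 6−1) = C(401, 5) = 84269339980.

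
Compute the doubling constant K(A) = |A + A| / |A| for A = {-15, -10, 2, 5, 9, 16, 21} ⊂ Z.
K = |A + A| / |A| = 25/7

Enumerate A + A = {a + b : a, b ∈ A}. With |A| = 7, there are |A|^2 = 49 ordered sum pairs; collecting distinct values, A + A = {-30, -25, -20, -13, -10, -8, -6, -5, -1, 1, 4, 6, 7, 10, 11, 14, 18, 21, 23, 25, 26, 30, 32, 37, 42}, so |A + A| = 25. Thus K = 25/7. For comparison, the minimum possible |A + A| over all 7-element sets is 2·7 − 1 = 13 (so min K = 13/7), attained only by arithmetic progressions.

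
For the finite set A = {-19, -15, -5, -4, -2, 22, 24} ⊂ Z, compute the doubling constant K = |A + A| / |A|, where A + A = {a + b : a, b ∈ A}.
K = |A + A| / |A| = 27/7

Enumerate A + A = {a + b : a, b ∈ A}. With |A| = 7, there are |A|^2 = 49 ordered sum pairs; collecting distinct values, A + A = {-38, -34, -30, -24, -23, -21, -20, -19, -17, -10, -9, -8, -7, -6, -4, 3, 5, 7, 9, 17, 18, 19, 20, 22, 44, 46, 48}, so |A + A| = 27. Thus K = 27/7. For comparison, the minimum possible |A + A| over all 7-element sets is 2·7 − 1 = 13 (so min K = 13/7), attained only by arithmetic progressions.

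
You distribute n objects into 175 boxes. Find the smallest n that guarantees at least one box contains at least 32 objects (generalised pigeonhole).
n = (32 − 1)·175 + 1 = 5426

By the generalised pigeonhole principle, to guarantee some box contains ≥ r objects we need more than (r − 1) · k objects total. Threshold: n = (r − 1) · k + 1. With r = 32 and k = 175: n = 31 · 175 + 1 = 5425 + 1 = 5426. For n = 5425 = 31 · 175, we can put exactly 31 objects in every box, avoiding 32 in any single one — so 5426 is tight.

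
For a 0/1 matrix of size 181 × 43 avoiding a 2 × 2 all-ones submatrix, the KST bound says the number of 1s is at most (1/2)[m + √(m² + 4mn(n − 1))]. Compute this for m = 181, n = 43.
z(181, 43; 2, 2) ≤ (1/2)[181 + √(181² + 4·181·43·42)] = (1/2)[181 + √1340305] = 669.3577

Kővári–Sós–Turán: let r_1, ..., r_181 be the row sums and z = Σ r_i the total number of 1s. Each pair of columns can share at most one row with both entries 1 (else a 2×2 all-ones block appears), so Σ_i C(r_i, 2) ≤ C(43, 2) = 903. By convexity Σ_i C(r_i, 2) ≥ 181·C(z/181, 2) = z(z − 181)/(2·181), giving z² − 181z − 181·43·42 ≤ 0 and hence z ≤ (1/2)[181 + √(32761 + 4·326886)] = (1/2)[181 + √1340305] ≈ (1/2)(181 + 1157.7154) = 669.3577.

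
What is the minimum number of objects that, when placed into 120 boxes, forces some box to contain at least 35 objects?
n = (35 − 1)·120 + 1 = 4081

By the generalised pigeonhole principle, to guarantee some box contains ≥ r objects we need more than (r − 1) · k objects total. Threshold: n = (r − 1) · k + 1. With r = 35 and k = 120: n = 34 · 120 + 1 = 4080 + 1 = 4081. For n = 4080 = 34 · 120, we can put exactly 34 objects in every box, avoiding 35 in any single one — so 4081 is tight.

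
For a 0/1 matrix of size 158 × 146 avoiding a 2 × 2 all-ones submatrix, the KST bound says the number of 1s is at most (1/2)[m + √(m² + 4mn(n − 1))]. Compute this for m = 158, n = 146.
z(158, 146; 2, 2) ≤ (1/2)[158 + √(158² + 4·158·146·145)] = (1/2)[158 + √13404404] = 1909.6013

Kővári–Sós–Turán: let r_1, ..., r_158 be the row sums and z = Σ r_i the total number of 1s. Each pair of columns can share at most one row with both entries 1 (else a 2×2 all-ones block appears), so Σ_i C(r_i, 2) ≤ C(146, 2) = 10585. By convexity Σ_i C(r_i, 2) ≥ 158·C(z/158, 2) = z(z − 158)/(2·158), giving z² − 158z − 158·146·145 ≤ 0 and hence z ≤ (1/2)[158 + √(24964 + 4·3344860)] = (1/2)[158 + √13404404] ≈ (1/2)(158 + 3661.2025) = 1909.6013.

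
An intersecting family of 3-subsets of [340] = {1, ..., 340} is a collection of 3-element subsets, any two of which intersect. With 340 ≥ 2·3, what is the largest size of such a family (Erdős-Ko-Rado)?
max |F| = C(339, 2) = 57291

Erdős-Ko-Rado (1961): when n ≥ 2k, max |F| = C(n−1, k−1). The bound is attained by the star {A : i ∈ A} for any fixed i ∈ [n]. Here C(340−1, 3−1) = C(339, 2) = 57291.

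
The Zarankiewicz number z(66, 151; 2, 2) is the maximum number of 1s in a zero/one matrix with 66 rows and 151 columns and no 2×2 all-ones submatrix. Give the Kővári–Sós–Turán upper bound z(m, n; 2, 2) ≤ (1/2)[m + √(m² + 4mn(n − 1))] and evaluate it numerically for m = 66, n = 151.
z(66, 151; 2, 2) ≤ (1/2)[66 + √(66² + 4·66·151·150)] = (1/2)[66 + √5983956] = 1256.1063

Kővári–Sós–Turán: let r_1, ..., r_66 be the row sums and z = Σ r_i the total number of 1s. Each pair of columns can share at most one row with both entries 1 (else a 2×2 all-ones block appears), so Σ_i C(r_i, 2) ≤ C(151, 2) = 11325. By convexity Σ_i C(r_i, 2) ≥ 66·C(z/66, 2) = z(z − 66)/(2·66), giving z² − 66z − 66·151·150 ≤ 0 and hence z ≤ (1/2)[66 + √(4356 + 4·1494900)] = (1/2)[66 + √5983956] ≈ (1/2)(66 + 2446.2126) = 1256.1063.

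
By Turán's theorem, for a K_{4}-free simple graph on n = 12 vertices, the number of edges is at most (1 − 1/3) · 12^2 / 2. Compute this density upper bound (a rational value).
Turán density bound = (2/3) · 12^2/2 = 48

Turán's theorem: ex(n, K_{r+1}) is achieved by the complete r-partite Turán graph T(n, r) with parts as balanced as possible, and is at most (1 − 1/r) · n^2/2. For r = 3, n = 12: the density bound is (2/3) · 144/2 = 48. Since 3 ∣ 12, the Turán graph T(12, 3) has parts of equal size 4, and its edge count e(T(12, 3)) = 48 attains the density bound exactly.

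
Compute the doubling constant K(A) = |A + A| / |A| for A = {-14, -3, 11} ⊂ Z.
K = |A + A| / |A| = 6/3 = 2

Enumerate A + A = {a + b : a, b ∈ A}. With |A| = 3, there are |A|^2 = 9 ordered sum pairs; collecting distinct values, A + A = {-28, -17, -6, -3, 8, 22}, so |A + A| = 6. Thus K = 6/3 = 2. For comparison, the minimum possible |A + A| over all 3-element sets is 2·3 − 1 = 5 (so min K = 5/3), attained only by arithmetic progressions.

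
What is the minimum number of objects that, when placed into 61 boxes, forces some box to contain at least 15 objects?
n = (15 − 1)·61 + 1 = 855

By the generalised pigeonhole principle, to guarantee some box contains ≥ r objects we need more than (r − 1) · k objects total. Threshold: n = (r − 1) · k + 1. With r = 15 and k = 61: n = 14 · 61 + 1 = 854 + 1 = 855. For n = 854 = 14 · 61, we can put exactly 14 objects in every box, avoiding 15 in any single one — so 855 is tight.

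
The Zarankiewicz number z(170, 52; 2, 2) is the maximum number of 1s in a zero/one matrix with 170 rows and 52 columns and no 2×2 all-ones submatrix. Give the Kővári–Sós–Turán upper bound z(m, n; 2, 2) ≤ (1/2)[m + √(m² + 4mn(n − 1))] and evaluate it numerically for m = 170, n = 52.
z(170, 52; 2, 2) ≤ (1/2)[170 + √(170² + 4·170·52·51)] = (1/2)[170 + √1832260] = 761.805

Kővári–Sós–Turán: let r_1, ..., r_170 be the row sums and z = Σ r_i the total number of 1s. Each pair of columns can share at most one row with both entries 1 (else a 2×2 all-ones block appears), so Σ_i C(r_i, 2) ≤ C(52, 2) = 1326. By convexity Σ_i C(r_i, 2) ≥ 170·C(z/170, 2) = z(z − 170)/(2·170), giving z² − 170z − 170·52·51 ≤ 0 and hence z ≤ (1/2)[170 + √(28900 + 4·450840)] = (1/2)[170 + √1832260] ≈ (1/2)(170 + 1353.61) = 761.805.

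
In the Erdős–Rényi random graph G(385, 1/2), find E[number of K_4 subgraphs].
E[# K_4] = C(385, 4) · (1/2)^C(4, 2) = 901244960 / 2^6 = 28163905/2 = 14081952.5

For each 4-subset S of vertices (there are C(385, 4) = 901244960 such S), let X_S = 1 if S induces a K_4 (all C(4, 2) = 6 edges present). Then P(X_S = 1) = (1/2)^6 = 1/64. By linearity of expectation, E[# K_4] = C(385, 4) · (1/2)^6 = 901244960 / 64 = 28163905/2 = 14081952.5.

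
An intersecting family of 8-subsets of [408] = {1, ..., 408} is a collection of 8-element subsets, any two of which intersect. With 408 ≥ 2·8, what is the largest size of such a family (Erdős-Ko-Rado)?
max |F| = C(407, 7) = 348499184786181

Erdős-Ko-Rado (1961): when n ≥ 2k, max |F| = C(n−1, k−1). The bound is attained by the star {A : i ∈ A} for any fixed i ∈ [n]. Here C(408−1, 8−1) = C(407, 7) = 348499184786181.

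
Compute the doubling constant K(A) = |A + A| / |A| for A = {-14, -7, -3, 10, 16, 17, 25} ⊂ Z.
K = |A + A| / |A| = 27/7

Enumerate A + A = {a + b : a, b ∈ A}. With |A| = 7, there are |A|^2 = 49 ordered sum pairs; collecting distinct values, A + A = {-28, -21, -17, -14, -10, -6, -4, 2, 3, 7, 9, 10, 11, 13, 14, 18, 20, 22, 26, 27, 32, 33, 34, 35, 41, 42, 50}, so |A + A| = 27. Thus K = 27/7. For comparison, the minimum possible |A + A| over all 7-element sets is 2·7 − 1 = 13 (so min K = 13/7), attained only by arithmetic progressions.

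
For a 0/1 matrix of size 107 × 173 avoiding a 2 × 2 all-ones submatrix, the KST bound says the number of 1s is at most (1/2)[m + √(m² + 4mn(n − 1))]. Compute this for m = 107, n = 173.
z(107, 173; 2, 2) ≤ (1/2)[107 + √(107² + 4·107·173·172)] = (1/2)[107 + √12747017] = 1838.6482

Kővári–Sós–Turán: let r_1, ..., r_107 be the row sums and z = Σ r_i the total number of 1s. Each pair of columns can share at most one row with both entries 1 (else a 2×2 all-ones block appears), so Σ_i C(r_i, 2) ≤ C(173, 2) = 14878. By convexity Σ_i C(r_i, 2) ≥ 107·C(z/107, 2) = z(z − 107)/(2·107), giving z² − 107z − 107·173·172 ≤ 0 and hence z ≤ (1/2)[107 + √(11449 + 4·3183892)] = (1/2)[107 + √12747017] ≈ (1/2)(107 + 3570.2965) = 1838.6482.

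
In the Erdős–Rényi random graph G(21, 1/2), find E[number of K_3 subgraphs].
E[# K_3] = C(21, 3) · (1/2)^C(3, 2) = 1330 / 2^3 = 665/4 = 166.25

For each 3-subset S of vertices (there are C(21, 3) = 1330 such S), let X_S = 1 if S induces a K_3 (all C(3, 2) = 3 edges present). Then P(X_S = 1) = (1/2)^3 = 1/8. By linearity of expectation, E[# K_3] = C(21, 3) · (1/2)^3 = 1330 / 8 = 665/4 = 166.25.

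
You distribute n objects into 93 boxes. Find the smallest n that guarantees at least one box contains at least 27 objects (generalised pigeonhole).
n = (27 − 1)·93 + 1 = 2419

By the generalised pigeonhole principle, to guarantee some box contains ≥ r objects we need more than (r − 1) · k objects total. Threshold: n = (r − 1) · k + 1. With r = 27 and k = 93: n = 26 · 93 + 1 = 2418 + 1 = 2419. For n = 2418 = 26 · 93, we can put exactly 26 objects in every box, avoiding 27 in any single one — so 2419 is tight.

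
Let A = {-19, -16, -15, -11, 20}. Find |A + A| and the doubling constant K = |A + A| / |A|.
K = |A + A| / |A| = 14/5

Enumerate A + A = {a + b : a, b ∈ A}. With |A| = 5, there are |A|^2 = 25 ordered sum pairs; collecting distinct values, A + A = {-38, -35, -34, -32, -31, -30, -27, -26, -22, 1, 4, 5, 9, 40}, so |A + A| = 14. Thus K = 14/5. For comparison, the minimum possible |A + A| over all 5-element sets is 2·5 − 1 = 9 (so min K = 9/5), attained only by arithmetic progressions.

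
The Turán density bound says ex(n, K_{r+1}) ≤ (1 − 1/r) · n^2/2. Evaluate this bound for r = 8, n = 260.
Turán density bound = (7/8) · 260^2/2 = 29575

Turán's theorem: ex(n, K_{r+1}) is achieved by the complete r-partite Turán graph T(n, r) with parts as balanced as possible, and is at most (1 − 1/r) · n^2/2. For r = 8, n = 260: the density bound is (7/8) · 67600/2 = 29575. The integer-valued extremum is e(T(260, 8)) = 29574, which is strictly less than the density bound 29575 since 8 ∤ 260 (the parts of T(260, 8) cannot all be equal).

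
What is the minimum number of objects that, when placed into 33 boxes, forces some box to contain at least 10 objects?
n = (10 − 1)·33 + 1 = 298

By the generalised pigeonhole principle, to guarantee some box contains ≥ r objects we need more than (r − 1) · k objects total. Threshold: n = (r − 1) · k + 1. With r = 10 and k = 33: n = 9 · 33 + 1 = 297 + 1 = 298. For n = 297 = 9 · 33, we can put exactly 9 objects in every box, avoiding 10 in any single one — so 298 is tight.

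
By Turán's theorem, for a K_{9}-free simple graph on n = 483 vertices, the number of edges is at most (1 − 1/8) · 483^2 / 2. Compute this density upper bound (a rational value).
Turán density bound = (7/8) · 483^2/2 = 1633023/16 ≈ 102063.9375

Turán's theorem: ex(n, K_{r+1}) is achieved by the complete r-partite Turán graph T(n, r) with parts as balanced as possible, and is at most (1 − 1/r) · n^2/2. For r = 8, n = 483: the density bound is (7/8) · 233289/2 = 1633023/16 ≈ 102063.9375. The integer-valued extremum is e(T(483, 8)) = 102063, which is strictly less than the density bound 1633023/16 since 8 ∤ 483 (the parts of T(483, 8) cannot all be equal).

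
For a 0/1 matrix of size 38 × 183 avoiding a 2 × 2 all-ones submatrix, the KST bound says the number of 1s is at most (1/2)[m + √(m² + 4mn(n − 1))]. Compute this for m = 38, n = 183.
z(38, 183; 2, 2) ≤ (1/2)[38 + √(38² + 4·38·183·182)] = (1/2)[38 + √5063956] = 1144.1618

Kővári–Sós–Turán: let r_1, ..., r_38 be the row sums and z = Σ r_i the total number of 1s. Each pair of columns can share at most one row with both entries 1 (else a 2×2 all-ones block appears), so Σ_i C(r_i, 2) ≤ C(183, 2) = 16653. By convexity Σ_i C(r_i, 2) ≥ 38·C(z/38, 2) = z(z − 38)/(2·38), giving z² − 38z − 38·183·182 ≤ 0 and hence z ≤ (1/2)[38 + √(1444 + 4·1265628)] = (1/2)[38 + √5063956] ≈ (1/2)(38 + 2250.3235) = 1144.1618.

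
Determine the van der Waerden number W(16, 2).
W(16, 2) = 16 + 1 = 17

A 2-term AP is any pair of integers, so a monochromatic 2-AP exists iff some colour is used at least twice. With 16 colours, the colouring i ↦ i on {1, ..., 16} uses each colour once, avoiding any monochromatic pair, so W(16, 2) > 16. For {1, ..., 17}, pigeonhole forces two integers of the same colour, which form a monochromatic 2-AP. Hence W(16, 2) = 17.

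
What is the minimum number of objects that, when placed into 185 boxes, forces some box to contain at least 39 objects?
n = (39 − 1)·185 + 1 = 7031

By the generalised pigeonhole principle, to guarantee some box contains ≥ r objects we need more than (r − 1) · k objects total. Threshold: n = (r − 1) · k + 1. With r = 39 and k = 185: n = 38 · 185 + 1 = 7030 + 1 = 7031. For n = 7030 = 38 · 185, we can put exactly 38 objects in every box, avoiding 39 in any single one — so 7031 is tight.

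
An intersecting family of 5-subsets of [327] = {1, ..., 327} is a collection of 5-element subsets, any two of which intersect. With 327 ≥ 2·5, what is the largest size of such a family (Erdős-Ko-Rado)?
max |F| = C(326, 4) = 461994975

The Erdős-Ko-Rado theorem states: for n ≥ 2k, an intersecting family of k-subsets of an n-element set has size at most C(n − 1, k − 1), with equality for 'star' families {A ⊆ [n] : |A| = k, i ∈ A} (fix an element i). For n = 327, k = 5: C(326, 4) = 461994975.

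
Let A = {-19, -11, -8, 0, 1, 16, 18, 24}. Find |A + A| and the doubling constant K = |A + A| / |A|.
K = |A + A| / |A| = 33/8

Enumerate A + A = {a + b : a, b ∈ A}. With |A| = 8, there are |A|^2 = 64 ordered sum pairs; collecting distinct values, A + A = {-38, -30, -27, -22, -19, -18, -16, -11, -10, -8, -7, -3, -1, 0, 1, 2, 5, 7, 8, 10, 13, 16, 17, 18, 19, 24, 25, 32, 34, 36, 40, 42, 48}, so |A + A| = 33. Thus K = 33/8. For comparison, the minimum possible |A + A| over all 8-element sets is 2·8 − 1 = 15 (so min K = 15/8), attained only by arithmetic progressions.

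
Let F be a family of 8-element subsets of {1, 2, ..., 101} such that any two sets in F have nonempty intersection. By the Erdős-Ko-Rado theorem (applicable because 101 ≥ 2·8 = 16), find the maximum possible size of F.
max |F| = C(100, 7) = 16007560800

Erdős-Ko-Rado (1961): when n ≥ 2k, max |F| = C(n−1, k−1). The bound is attained by the star {A : i ∈ A} for any fixed i ∈ [n]. Here C(101−1, 8−1) = C(100, 7) = 16007560800.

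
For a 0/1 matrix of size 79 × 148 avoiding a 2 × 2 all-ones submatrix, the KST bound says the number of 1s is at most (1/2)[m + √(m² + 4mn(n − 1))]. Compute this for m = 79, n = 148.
z(79, 148; 2, 2) ≤ (1/2)[79 + √(79² + 4·79·148·147)] = (1/2)[79 + √6881137] = 1351.0961

Kővári–Sós–Turán: let r_1, ..., r_79 be the row sums and z = Σ r_i the total number of 1s. Each pair of columns can share at most one row with both entries 1 (else a 2×2 all-ones block appears), so Σ_i C(r_i, 2) ≤ C(148, 2) = 10878. By convexity Σ_i C(r_i, 2) ≥ 79·C(z/79, 2) = z(z − 79)/(2·79), giving z² − 79z − 79·148·147 ≤ 0 and hence z ≤ (1/2)[79 + √(6241 + 4·1718724)] = (1/2)[79 + √6881137] ≈ (1/2)(79 + 2623.1921) = 1351.0961.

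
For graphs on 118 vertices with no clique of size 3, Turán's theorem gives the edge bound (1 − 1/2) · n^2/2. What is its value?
Turán density bound = (1/2) · 118^2/2 = 3481

Turán's theorem: ex(n, K_{r+1}) is achieved by the complete r-partite Turán graph T(n, r) with parts as balanced as possible, and is at most (1 − 1/r) · n^2/2. For r = 2, n = 118: the density bound is (1/2) · 13924/2 = 3481. Since 2 ∣ 118, the Turán graph T(118, 2) has parts of equal size 59, and its edge count e(T(118, 2)) = 3481 attains the density bound exactly.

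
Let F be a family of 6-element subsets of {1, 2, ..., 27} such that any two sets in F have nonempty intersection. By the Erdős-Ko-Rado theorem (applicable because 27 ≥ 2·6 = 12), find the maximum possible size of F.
max |F| = C(26, 5) = 65780

The Erdős-Ko-Rado theorem states: for n ≥ 2k, an intersecting family of k-subsets of an n-element set has size at most C(n − 1, k − 1), with equality for 'star' families {A ⊆ [n] : |A| = k, i ∈ A} (fix an element i). For n = 27, k = 6: C(26, 5) = 65780.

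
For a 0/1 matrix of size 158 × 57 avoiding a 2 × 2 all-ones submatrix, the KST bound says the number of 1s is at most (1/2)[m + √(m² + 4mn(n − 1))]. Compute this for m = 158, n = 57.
z(158, 57; 2, 2) ≤ (1/2)[158 + √(158² + 4·158·57·56)] = (1/2)[158 + √2042308] = 793.5467

Kővári–Sós–Turán: let r_1, ..., r_158 be the row sums and z = Σ r_i the total number of 1s. Each pair of columns can share at most one row with both entries 1 (else a 2×2 all-ones block appears), so Σ_i C(r_i, 2) ≤ C(57, 2) = 1596. By convexity Σ_i C(r_i, 2) ≥ 158·C(z/158, 2) = z(z − 158)/(2·158), giving z² − 158z − 158·57·56 ≤ 0 and hence z ≤ (1/2)[158 + √(24964 + 4·504336)] = (1/2)[158 + √2042308] ≈ (1/2)(158 + 1429.0934) = 793.5467.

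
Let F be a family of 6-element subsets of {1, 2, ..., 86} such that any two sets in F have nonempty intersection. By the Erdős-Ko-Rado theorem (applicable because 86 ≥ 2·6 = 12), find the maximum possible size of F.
max |F| = C(85, 5) = 32801517

Erdős-Ko-Rado (1961): when n ≥ 2k, max |F| = C(n−1, k−1). The bound is attained by the star {A : i ∈ A} for any fixed i ∈ [n]. Here C(86−1, 6−1) = C(85, 5) = 32801517.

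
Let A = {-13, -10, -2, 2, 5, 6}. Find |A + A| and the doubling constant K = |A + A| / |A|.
K = |A + A| / |A| = 18/6 = 3

Enumerate A + A = {a + b : a, b ∈ A}. With |A| = 6, there are |A|^2 = 36 ordered sum pairs; collecting distinct values, A + A = {-26, -23, -20, -15, -12, -11, -8, -7, -5, -4, 0, 3, 4, 7, 8, 10, 11, 12}, so |A + A| = 18. Thus K = 18/6 = 3. For comparison, the minimum possible |A + A| over all 6-element sets is 2·6 − 1 = 11 (so min K = 11/6), attained only by arithmetic progressions.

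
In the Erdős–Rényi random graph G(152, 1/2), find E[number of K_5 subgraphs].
E[# K_5] = C(152, 5) · (1/2)^C(5, 2) = 632671880 / 2^10 = 79083985/128 = 617843.6328125

For each 5-subset S of vertices (there are C(152, 5) = 632671880 such S), let X_S = 1 if S induces a K_5 (all C(5, 2) = 10 edges present). Then P(X_S = 1) = (1/2)^10 = 1/1024. By linearity of expectation, E[# K_5] = C(152, 5) · (1/2)^10 = 632671880 / 1024 = 79083985/128 = 617843.6328125.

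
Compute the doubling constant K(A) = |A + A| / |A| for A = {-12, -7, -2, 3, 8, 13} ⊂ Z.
K = |A + A| / |A| = 11/6

Enumerate A + A = {a + b : a, b ∈ A}. With |A| = 6, there are |A|^2 = 36 ordered sum pairs; collecting distinct values, A + A = {-24, -19, -14, -9, -4, 1, 6, 11, 16, 21, 26}, so |A + A| = 11. Thus K = 11/6. Here |A + A| = 2|A| − 1 = 11, the minimum possible — so K = 11/6 is minimal, which holds iff A is an arithmetic progression.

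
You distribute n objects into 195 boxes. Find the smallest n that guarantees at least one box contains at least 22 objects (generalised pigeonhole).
n = (22 − 1)·195 + 1 = 4096

By the generalised pigeonhole principle, to guarantee some box contains ≥ r objects we need more than (r − 1) · k objects total. Threshold: n = (r − 1) · k + 1. With r = 22 and k = 195: n = 21 · 195 + 1 = 4095 + 1 = 4096. For n = 4095 = 21 · 195, we can put exactly 21 objects in every box, avoiding 22 in any single one — so 4096 is tight.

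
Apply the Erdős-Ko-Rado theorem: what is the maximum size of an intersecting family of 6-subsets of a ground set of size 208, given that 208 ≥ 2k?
max |F| = C(207, 5) = 3016729611

The Erdős-Ko-Rado theorem states: for n ≥ 2k, an intersecting family of k-subsets of an n-element set has size at most C(n − 1, k − 1), with equality for 'star' families {A ⊆ [n] : |A| = k, i ∈ A} (fix an element i). For n = 208, k = 6: C(207, 5) = 3016729611.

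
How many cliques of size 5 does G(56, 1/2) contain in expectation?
E[# K_5] = C(56, 5) · (1/2)^C(5, 2) = 3819816 / 2^10 = 477477/128 = 3730.2890625

For each 5-subset S of vertices (there are C(56, 5) = 3819816 such S), let X_S = 1 if S induces a K_5 (all C(5, 2) = 10 edges present). Then P(X_S = 1) = (1/2)^10 = 1/1024. By linearity of expectation, E[# K_5] = C(56, 5) · (1/2)^10 = 3819816 / 1024 = 477477/128 = 3730.2890625.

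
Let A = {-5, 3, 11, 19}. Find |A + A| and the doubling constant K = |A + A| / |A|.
K = |A + A| / |A| = 7/4

Enumerate A + A = {a + b : a, b ∈ A}. With |A| = 4, there are |A|^2 = 16 ordered sum pairs; collecting distinct values, A + A = {-10, -2, 6, 14, 22, 30, 38}, so |A + A| = 7. Thus K = 7/4. Here |A + A| = 2|A| − 1 = 7, the minimum possible — so K = 7/4 is minimal, which holds iff A is an arithmetic progression.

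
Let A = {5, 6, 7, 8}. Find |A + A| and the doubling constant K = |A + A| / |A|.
K = |A + A| / |A| = 7/4

Enumerate A + A = {a + b : a, b ∈ A}. With |A| = 4, there are |A|^2 = 16 ordered sum pairs; collecting distinct values, A + A = {10, 11, 12, 13, 14, 15, 16}, so |A + A| = 7. Thus K = 7/4. Here |A + A| = 2|A| − 1 = 7, the minimum possible — so K = 7/4 is minimal, which holds iff A is an arithmetic progression.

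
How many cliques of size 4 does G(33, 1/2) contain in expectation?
E[# K_4] = C(33, 4) · (1/2)^C(4, 2) = 40920 / 2^6 = 5115/8 = 639.375

For each 4-subset S of vertices (there are C(33, 4) = 40920 such S), let X_S = 1 if S induces a K_4 (all C(4, 2) = 6 edges present). Then P(X_S = 1) = (1/2)^6 = 1/64. By linearity of expectation, E[# K_4] = C(33, 4) · (1/2)^6 = 40920 / 64 = 5115/8 = 639.375.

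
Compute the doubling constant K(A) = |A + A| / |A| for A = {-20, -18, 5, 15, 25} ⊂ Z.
K = |A + A| / |A| = 14/5

Enumerate A + A = {a + b : a, b ∈ A}. With |A| = 5, there are |A|^2 = 25 ordered sum pairs; collecting distinct values, A + A = {-40, -38, -36, -15, -13, -5, -3, 5, 7, 10, 20, 30, 40, 50}, so |A + A| = 14. Thus K = 14/5. For comparison, the minimum possible |A + A| over all 5-element sets is 2·5 − 1 = 9 (so min K = 9/5), attained only by arithmetic progressions.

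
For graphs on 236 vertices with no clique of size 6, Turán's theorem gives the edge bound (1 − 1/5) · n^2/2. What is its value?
Turán density bound = (4/5) · 236^2/2 = 111392/5 ≈ 22278.4

Turán's theorem: ex(n, K_{r+1}) is achieved by the complete r-partite Turán graph T(n, r) with parts as balanced as possible, and is at most (1 − 1/r) · n^2/2. For r = 5, n = 236: the density bound is (4/5) · 55696/2 = 111392/5 ≈ 22278.4. The integer-valued extremum is e(T(236, 5)) = 22278, which is strictly less than the density bound 111392/5 since 5 ∤ 236 (the parts of T(236, 5) cannot all be equal).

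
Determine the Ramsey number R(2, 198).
R(2, 198) = 198

R(2, k) = k for all k ≥ 2: in a 2-colouring of K_k, either some edge is red (a red K_2) or all edges are blue (a blue K_k). And K_{197} coloured all-blue has no blue K_198, so R(2, 198) > 197. Hence R(2, 198) = 198.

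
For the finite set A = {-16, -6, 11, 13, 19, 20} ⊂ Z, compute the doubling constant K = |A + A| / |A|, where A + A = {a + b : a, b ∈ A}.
K = |A + A| / |A| = 21/6 = 7/2

Enumerate A + A = {a + b : a, b ∈ A}. With |A| = 6, there are |A|^2 = 36 ordered sum pairs; collecting distinct values, A + A = {-32, -22, -12, -5, -3, 3, 4, 5, 7, 13, 14, 22, 24, 26, 30, 31, 32, 33, 38, 39, 40}, so |A + A| = 21. Thus K = 21/6 = 7/2. For comparison, the minimum possible |A + A| over all 6-element sets is 2·6 − 1 = 11 (so min K = 11/6), attained only by arithmetic progressions.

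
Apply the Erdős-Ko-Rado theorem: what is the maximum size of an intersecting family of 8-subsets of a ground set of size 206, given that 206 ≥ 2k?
max |F| = C(205, 7) = 2721949282900

The Erdős-Ko-Rado theorem states: for n ≥ 2k, an intersecting family of k-subsets of an n-element set has size at most C(n − 1, k − 1), with equality for 'star' families {A ⊆ [n] : |A| = k, i ∈ A} (fix an element i). For n = 206, k = 8: C(205, 7) = 2721949282900.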